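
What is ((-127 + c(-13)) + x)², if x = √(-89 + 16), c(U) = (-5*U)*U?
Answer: (972 - I*√73)² ≈ 9.4471e+5 - 16610.0*I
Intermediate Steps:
c(U) = -5*U²
x = I*√73 (x = √(-73) = I*√73 ≈ 8.544*I)
((-127 + c(-13)) + x)² = ((-127 - 5*(-13)²) + I*√73)² = ((-127 - 5*169) + I*√73)² = ((-127 - 845) + I*√73)² = (-972 + I*√73)²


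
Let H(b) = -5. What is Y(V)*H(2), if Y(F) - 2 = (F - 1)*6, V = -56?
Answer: 1700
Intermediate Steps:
Y(F) = -4 + 6*F (Y(F) = 2 + (F - 1)*6 = 2 + (-1 + F)*6 = 2 + (-6 + 6*F) = -4 + 6*F)
Y(V)*H(2) = (-4 + 6*(-56))*(-5) = (-4 - 336)*(-5) = -340*(-5) = 1700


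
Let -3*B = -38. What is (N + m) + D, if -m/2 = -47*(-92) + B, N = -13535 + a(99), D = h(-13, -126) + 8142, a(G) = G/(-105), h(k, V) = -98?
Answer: -1487354/105 ≈ -14165.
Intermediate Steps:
B = 38/3 (B = -⅓*(-38) = 38/3 ≈ 12.667)
a(G) = -G/105 (a(G) = G*(-1/105) = -G/105)
D = 8044 (D = -98 + 8142 = 8044)
N = -473758/35 (N = -13535 - 1/105*99 = -13535 - 33/35 = -473758/35 ≈ -13536.)
m = -26020/3 (m = -2*(-47*(-92) + 38/3) = -2*(4324 + 38/3) = -2*13010/3 = -26020/3 ≈ -8673.3)
(N + m) + D = (-473758/35 - 26020/3) + 8044 = -2331974/105 + 8044 = -1487354/105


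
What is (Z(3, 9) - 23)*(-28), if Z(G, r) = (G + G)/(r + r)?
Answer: 1904/3 ≈ 634.67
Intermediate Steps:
Z(G, r) = G/r (Z(G, r) = (2*G)/((2*r)) = (2*G)*(1/(2*r)) = G/r)
(Z(3, 9) - 23)*(-28) = (3/9 - 23)*(-28) = (3*(⅑) - 23)*(-28) = (⅓ - 23)*(-28) = -68/3*(-28) = 1904/3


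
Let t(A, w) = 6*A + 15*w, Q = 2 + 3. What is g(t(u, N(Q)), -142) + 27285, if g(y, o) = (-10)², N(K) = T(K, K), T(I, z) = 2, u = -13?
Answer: 27385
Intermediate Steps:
Q = 5
N(K) = 2
g(y, o) = 100
g(t(u, N(Q)), -142) + 27285 = 100 + 27285 = 27385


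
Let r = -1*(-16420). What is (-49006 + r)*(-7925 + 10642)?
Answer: -88536162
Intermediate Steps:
r = 16420
(-49006 + r)*(-7925 + 10642) = (-49006 + 16420)*(-7925 + 10642) = -32586*2717 = -88536162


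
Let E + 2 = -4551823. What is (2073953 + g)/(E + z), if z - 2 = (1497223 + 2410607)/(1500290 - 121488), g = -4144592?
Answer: 1427500597239/3138029374108 ≈ 0.45490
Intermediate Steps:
E = -4551825 (E = -2 - 4551823 = -4551825)
z = 3332717/689401 (z = 2 + (1497223 + 2410607)/(1500290 - 121488) = 2 + 3907830/1378802 = 2 + 3907830*(1/1378802) = 2 + 1953915/689401 = 3332717/689401 ≈ 4.8342)
(2073953 + g)/(E + z) = (2073953 - 4144592)/(-4551825 + 3332717/689401) = -2070639/(-3138029374108/689401) = -2070639*(-689401/3138029374108) = 1427500597239/3138029374108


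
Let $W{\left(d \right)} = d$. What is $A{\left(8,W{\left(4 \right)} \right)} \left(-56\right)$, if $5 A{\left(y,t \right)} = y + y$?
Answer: $- \frac{896}{5} \approx -179.2$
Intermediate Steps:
$A{\left(y,t \right)} = \frac{2 y}{5}$ ($A{\left(y,t \right)} = \frac{y + y}{5} = \frac{2 y}{5}$)
$A{\left(8,W{\left(4 \right)} \right)} \left(-56\right) = \frac{2}{5} \cdot 8 \left(-56\right) = \frac{16}{5} \left(-56\right) = - \frac{896}{5}$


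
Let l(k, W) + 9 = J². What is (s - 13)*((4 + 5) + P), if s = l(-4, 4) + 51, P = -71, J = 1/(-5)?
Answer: -45012/25 ≈ -1800.5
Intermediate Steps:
J = -⅕ ≈ -0.20000
l(k, W) = -224/25 (l(k, W) = -9 + (-⅕)² = -9 + 1/25 = -224/25)
s = 1051/25 (s = -224/25 + 51 = 1051/25 ≈ 42.040)
(s - 13)*((4 + 5) + P) = (1051/25 - 13)*((4 + 5) - 71) = 726*(9 - 71)/25 = (726/25)*(-62) = -45012/25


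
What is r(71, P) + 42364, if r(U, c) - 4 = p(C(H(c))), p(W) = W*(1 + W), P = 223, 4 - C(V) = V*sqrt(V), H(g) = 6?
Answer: 42604 - 54*sqrt(6) ≈ 42472.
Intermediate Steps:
C(V) = 4 - V**(3/2) (C(V) = 4 - V*sqrt(V) = 4 - V**(3/2))
r(U, c) = 4 + (4 - 6*sqrt(6))*(5 - 6*sqrt(6)) (r(U, c) = 4 + (4 - 6**(3/2))*(1 + (4 - 6**(3/2))) = 4 + (4 - 6*sqrt(6))*(1 + (4 - 6*sqrt(6))) = 4 + (4 - 6*sqrt(6))*(5 - 6*sqrt(6)))
r(71, P) + 42364 = (240 - 54*sqrt(6)) + 42364 = 42604 - 54*sqrt(6)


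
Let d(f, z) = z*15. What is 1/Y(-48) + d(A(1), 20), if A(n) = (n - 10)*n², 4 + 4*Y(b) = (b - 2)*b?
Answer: 179701/599 ≈ 300.00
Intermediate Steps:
Y(b) = -1 + b*(-2 + b)/4 (Y(b) = -1 + ((b - 2)*b)/4 = -1 + ((-2 + b)*b)/4 = -1 + (b*(-2 + b))/4 = -1 + b*(-2 + b)/4)
A(n) = n²*(-10 + n) (A(n) = (-10 + n)*n² = n²*(-10 + n))
d(f, z) = 15*z
1/Y(-48) + d(A(1), 20) = 1/(-1 - ½*(-48) + (¼)*(-48)²) + 15*20 = 1/(-1 + 24 + (¼)*2304) + 300 = 1/(-1 + 24 + 576) + 300 = 1/599 + 300 = 179701/599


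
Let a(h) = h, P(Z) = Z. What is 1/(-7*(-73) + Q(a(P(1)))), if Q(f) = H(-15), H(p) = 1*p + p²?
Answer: 1/721 ≈ 0.0013870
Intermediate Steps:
H(p) = p + p²
Q(f) = 210 (Q(f) = -15*(1 - 15) = -15*(-14) = 210)
1/(-7*(-73) + Q(a(P(1)))) = 1/(-7*(-73) + 210) = 1/(511 + 210) = 1/721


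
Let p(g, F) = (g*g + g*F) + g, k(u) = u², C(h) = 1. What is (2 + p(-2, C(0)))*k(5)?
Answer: 50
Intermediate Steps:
p(g, F) = g + g² + F*g (p(g, F) = (g² + F*g) + g = g + g² + F*g)
(2 + p(-2, C(0)))*k(5) = (2 - 2*(1 + 1 - 2))*5² = (2 - 2*0)*25 = (2 + 0)*25 = 2*25 = 50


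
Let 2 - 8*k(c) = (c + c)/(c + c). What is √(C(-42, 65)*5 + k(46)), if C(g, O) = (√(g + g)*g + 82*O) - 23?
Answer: √(424562 - 6720*I*√21)/4 ≈ 163.0 - 5.9038*I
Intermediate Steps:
C(g, O) = -23 + 82*O + √2*g^(3/2) (C(g, O) = (√(2*g)*g + 82*O) - 23 = ((√2*√g)*g + 82*O) - 23 = (√2*g^(3/2) + 82*O) - 23 = (82*O + √2*g^(3/2)) - 23 = -23 + 82*O + √2*g^(3/2))
k(c) = ⅛ (k(c) = ¼ - (c + c)/(8*(c + c)) = ¼ - 2*c/(8*(2*c)) = ¼ - 2*c*1/(2*c)/8 = ¼ - ⅛*1 = ¼ - ⅛ = ⅛)
√(C(-42, 65)*5 + k(46)) = √((-23 + 82*65 + √2*(-42)^(3/2))*5 + ⅛) = √((-23 + 5330 + √2*(-42*I*√42))*5 + ⅛) = √((-23 + 5330 - 84*I*√21)*5 + ⅛) = √((5307 - 84*I*√21)*5 + ⅛) = √((26535 - 420*I*√21) + ⅛) = √(212281/8 - 420*I*√21)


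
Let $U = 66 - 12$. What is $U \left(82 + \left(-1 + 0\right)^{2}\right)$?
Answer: $4482$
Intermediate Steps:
$U = 54$ ($U = 66 - 12 = 54$)
$U \left(82 + \left(-1 + 0\right)^{2}\right) = 54 \left(82 + \left(-1 + 0\right)^{2}\right) = 54 \left(82 + \left(-1\right)^{2}\right) = 54 \left(82 + 1\right) = 54 \cdot 83 = 4482$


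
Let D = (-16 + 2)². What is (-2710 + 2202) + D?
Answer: -312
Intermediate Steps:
D = 196 (D = (-14)² = 196)
(-2710 + 2202) + D = (-2710 + 2202) + 196 = -508 + 196 = -312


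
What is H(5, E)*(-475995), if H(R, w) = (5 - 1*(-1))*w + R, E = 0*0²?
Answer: -2379975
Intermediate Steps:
E = 0 (E = 0*0 = 0)
H(R, w) = R + 6*w (H(R, w) = (5 + 1)*w + R = 6*w + R = R + 6*w)
H(5, E)*(-475995) = (5 + 6*0)*(-475995) = (5 + 0)*(-475995) = 5*(-475995) = -2379975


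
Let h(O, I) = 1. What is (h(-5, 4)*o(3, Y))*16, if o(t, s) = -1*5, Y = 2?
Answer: -80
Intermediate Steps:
o(t, s) = -5
(h(-5, 4)*o(3, Y))*16 = (1*(-5))*16 = -5*16 = -80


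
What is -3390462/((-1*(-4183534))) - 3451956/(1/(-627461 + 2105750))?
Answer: -10674263119891918059/2091767 ≈ -5.1030e+12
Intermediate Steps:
-3390462/((-1*(-4183534))) - 3451956/(1/(-627461 + 2105750)) = -3390462/4183534 - 3451956/(1/1478289) = -3390462*1/4183534 - 3451956/1/1478289 = -1695231/2091767 - 3451956*1478289 = -1695231/2091767 - 5102988583284 = -10674263119891918059/2091767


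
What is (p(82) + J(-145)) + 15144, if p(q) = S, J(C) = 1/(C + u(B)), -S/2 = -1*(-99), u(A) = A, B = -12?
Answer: 2346521/157 ≈ 14946.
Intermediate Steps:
S = -198 (S = -(-2)*(-99) = -2*99 = -198)
J(C) = 1/(-12 + C) (J(C) = 1/(C - 12) = 1/(-12 + C))
p(q) = -198
(p(82) + J(-145)) + 15144 = (-198 + 1/(-12 - 145)) + 15144 = (-198 + 1/(-157)) + 15144 = (-198 - 1/157) + 15144 = -31087/157 + 15144 = 2346521/157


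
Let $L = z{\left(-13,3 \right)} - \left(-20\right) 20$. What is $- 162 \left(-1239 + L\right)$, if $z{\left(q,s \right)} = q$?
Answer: $138024$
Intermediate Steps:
$L = 387$ ($L = -13 - \left(-20\right) 20 = -13 - -400 = -13 + 400 = 387$)
$- 162 \left(-1239 + L\right) = - 162 \left(-1239 + 387\right) = \left(-162\right) \left(-852\right) = 138024$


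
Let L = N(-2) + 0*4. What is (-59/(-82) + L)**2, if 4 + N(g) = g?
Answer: 187489/6724 ≈ 27.884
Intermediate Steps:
N(g) = -4 + g
L = -6 (L = (-4 - 2) + 0*4 = -6 + 0 = -6)
(-59/(-82) + L)**2 = (-59/(-82) - 6)**2 = (-59*(-1/82) - 6)**2 = (59/82 - 6)**2 = (-433/82)**2 = 187489/6724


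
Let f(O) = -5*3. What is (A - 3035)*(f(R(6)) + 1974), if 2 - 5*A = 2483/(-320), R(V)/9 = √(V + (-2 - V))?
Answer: -9506786043/1600 ≈ -5.9417e+6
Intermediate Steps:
R(V) = 9*I*√2 (R(V) = 9*√(V + (-2 - V)) = 9*√(-2) = 9*(I*√2) = 9*I*√2)
A = 3123/1600 (A = ⅖ - 2483/(5*(-320)) = ⅖ - 2483*(-1)/(5*320) = ⅖ - ⅕*(-2483/320) = ⅖ + 2483/1600 = 3123/1600 ≈ 1.9519)
f(O) = -15
(A - 3035)*(f(R(6)) + 1974) = (3123/1600 - 3035)*(-15 + 1974) = -4852877/1600*1959 = -9506786043/1600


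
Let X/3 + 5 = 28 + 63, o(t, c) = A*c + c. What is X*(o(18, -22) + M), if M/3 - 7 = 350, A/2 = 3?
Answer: 236586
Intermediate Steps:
A = 6 (A = 2*3 = 6)
M = 1071 (M = 21 + 3*350 = 21 + 1050 = 1071)
o(t, c) = 7*c (o(t, c) = 6*c + c = 7*c)
X = 258 (X = -15 + 3*(28 + 63) = -15 + 3*91 = -15 + 273 = 258)
X*(o(18, -22) + M) = 258*(7*(-22) + 1071) = 258*(-154 + 1071) = 258*917 = 236586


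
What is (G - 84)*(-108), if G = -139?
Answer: 24084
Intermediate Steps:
(G - 84)*(-108) = (-139 - 84)*(-108) = -223*(-108) = 24084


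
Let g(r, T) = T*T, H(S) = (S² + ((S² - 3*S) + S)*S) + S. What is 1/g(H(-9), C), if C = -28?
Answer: 1/784 ≈ 0.0012755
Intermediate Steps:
H(S) = S + S² + S*(S² - 2*S) (H(S) = (S² + (S² - 2*S)*S) + S = (S² + S*(S² - 2*S)) + S = S + S² + S*(S² - 2*S))
g(r, T) = T²
1/g(H(-9), C) = 1/((-28)²) = 1/784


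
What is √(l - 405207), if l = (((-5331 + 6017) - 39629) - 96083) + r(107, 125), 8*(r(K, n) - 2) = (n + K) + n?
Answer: I*√8642982/4 ≈ 734.97*I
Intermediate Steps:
r(K, n) = 2 + n/4 + K/8 (r(K, n) = 2 + ((n + K) + n)/8 = 2 + ((K + n) + n)/8 = 2 + (K + 2*n)/8 = 2 + (n/4 + K/8) = 2 + n/4 + K/8)
l = -1079835/8 (l = (((-5331 + 6017) - 39629) - 96083) + (2 + (¼)*125 + (⅛)*107) = ((686 - 39629) - 96083) + (2 + 125/4 + 107/8) = (-38943 - 96083) + 373/8 = -135026 + 373/8 = -1079835/8 ≈ -1.3498e+5)
√(l - 405207) = √(-1079835/8 - 405207) = √(-4321491/8) = I*√8642982/4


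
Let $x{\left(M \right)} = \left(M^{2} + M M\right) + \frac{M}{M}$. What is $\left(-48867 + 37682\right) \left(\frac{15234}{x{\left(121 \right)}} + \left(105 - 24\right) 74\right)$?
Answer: $- \frac{654462446720}{9761} \approx -6.7049 \cdot 10^{7}$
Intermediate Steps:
$x{\left(M \right)} = 1 + 2 M^{2}$ ($x{\left(M \right)} = \left(M^{2} + M^{2}\right) + 1 = 2 M^{2} + 1 = 1 + 2 M^{2}$)
$\left(-48867 + 37682\right) \left(\frac{15234}{x{\left(121 \right)}} + \left(105 - 24\right) 74\right) = \left(-48867 + 37682\right) \left(\frac{15234}{1 + 2 \cdot 121^{2}} + \left(105 - 24\right) 74\right) = - 11185 \left(\frac{15234}{1 + 2 \cdot 14641} + 81 \cdot 74\right) = - 11185 \left(\frac{15234}{1 + 29282} + 5994\right) = - 11185 \left(\frac{15234}{29283} + 5994\right) = - 11185 \left(15234 \cdot \frac{1}{29283} + 5994\right) = - 11185 \left(\frac{5078}{9761} + 5994\right) = \left(-11185\right) \frac{58512512}{9761} = - \frac{654462446720}{9761}$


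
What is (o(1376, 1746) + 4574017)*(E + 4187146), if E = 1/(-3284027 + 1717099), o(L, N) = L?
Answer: 30018953562581867391/1566928 ≈ 1.9158e+13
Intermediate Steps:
E = -1/1566928 (E = 1/(-1566928) = -1/1566928 ≈ -6.3819e-7)
(o(1376, 1746) + 4574017)*(E + 4187146) = (1376 + 4574017)*(-1/1566928 + 4187146) = 4575393*(6560956307487/1566928) = 30018953562581867391/1566928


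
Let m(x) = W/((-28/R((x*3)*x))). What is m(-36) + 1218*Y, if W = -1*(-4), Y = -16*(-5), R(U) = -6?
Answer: 682086/7 ≈ 97441.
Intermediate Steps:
Y = 80
W = 4
m(x) = 6/7 (m(x) = 4/((-28/(-6))) = 4/((-28*(-⅙))) = 4/(14/3) = 4*(3/14) = 6/7)
m(-36) + 1218*Y = 6/7 + 1218*80 = 6/7 + 97440 = 682086/7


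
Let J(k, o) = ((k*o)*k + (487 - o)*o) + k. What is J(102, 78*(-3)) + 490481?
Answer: -2112667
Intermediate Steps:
J(k, o) = k + o*k² + o*(487 - o) (J(k, o) = (o*k² + o*(487 - o)) + k = k + o*k² + o*(487 - o))
J(102, 78*(-3)) + 490481 = (102 - (78*(-3))² + 487*(78*(-3)) + (78*(-3))*102²) + 490481 = (102 - 1*(-234)² + 487*(-234) - 234*10404) + 490481 = (102 - 1*54756 - 113958 - 2434536) + 490481 = (102 - 54756 - 113958 - 2434536) + 490481 = -2603148 + 490481 = -2112667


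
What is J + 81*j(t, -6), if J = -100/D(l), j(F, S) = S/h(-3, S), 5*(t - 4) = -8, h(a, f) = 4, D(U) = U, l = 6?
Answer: -829/6 ≈ -138.17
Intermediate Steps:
t = 12/5 (t = 4 + (⅕)*(-8) = 4 - 8/5 = 12/5 ≈ 2.4000)
j(F, S) = S/4
J = -50/3 (J = -100/6 = -100*⅙ = -50/3 ≈ -16.667)
J + 81*j(t, -6) = -50/3 + 81*((¼)*(-6)) = -50/3 + 81*(-3/2) = -50/3 - 243/2 = -829/6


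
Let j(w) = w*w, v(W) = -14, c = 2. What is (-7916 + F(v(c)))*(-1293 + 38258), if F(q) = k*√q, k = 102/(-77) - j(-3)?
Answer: -292614940 - 29387175*I*√14/77 ≈ -2.9262e+8 - 1.428e+6*I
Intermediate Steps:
j(w) = w²
k = -795/77 (k = 102/(-77) - 1*(-3)² = 102*(-1/77) - 1*9 = -102/77 - 9 = -795/77 ≈ -10.325)
F(q) = -795*√q/77
(-7916 + F(v(c)))*(-1293 + 38258) = (-7916 - 795*I*√14/77)*(-1293 + 38258) = (-7916 - 795*I*√14/77)*36965 = -292614940 - 29387175*I*√14/77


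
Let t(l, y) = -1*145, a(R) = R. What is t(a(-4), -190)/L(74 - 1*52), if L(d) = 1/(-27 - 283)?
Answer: 44950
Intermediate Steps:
t(l, y) = -145
L(d) = -1/310 (L(d) = 1/(-310) = -1/310)
t(a(-4), -190)/L(74 - 1*52) = -145/(-1/310) = -145*(-310) = 44950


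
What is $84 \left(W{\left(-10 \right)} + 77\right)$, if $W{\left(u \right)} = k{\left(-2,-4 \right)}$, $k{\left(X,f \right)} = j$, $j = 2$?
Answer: $6636$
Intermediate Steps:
$k{\left(X,f \right)} = 2$
$W{\left(u \right)} = 2$
$84 \left(W{\left(-10 \right)} + 77\right) = 84 \left(2 + 77\right) = 84 \cdot 79 = 6636$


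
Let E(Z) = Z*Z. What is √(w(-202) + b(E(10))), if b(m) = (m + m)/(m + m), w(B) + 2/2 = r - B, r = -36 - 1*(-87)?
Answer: √253 ≈ 15.906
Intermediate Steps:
E(Z) = Z²
r = 51 (r = -36 + 87 = 51)
w(B) = 50 - B (w(B) = -1 + (51 - B) = 50 - B)
b(m) = 1 (b(m) = (2*m)/((2*m)) = (2*m)*(1/(2*m)) = 1)
√(w(-202) + b(E(10))) = √((50 - 1*(-202)) + 1) = √((50 + 202) + 1) = √(252 + 1) = √253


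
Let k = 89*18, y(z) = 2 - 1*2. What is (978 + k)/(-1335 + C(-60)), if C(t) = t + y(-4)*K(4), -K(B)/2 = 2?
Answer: -172/93 ≈ -1.8495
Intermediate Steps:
K(B) = -4 (K(B) = -2*2 = -4)
y(z) = 0 (y(z) = 2 - 2 = 0)
k = 1602
C(t) = t (C(t) = t + 0*(-4) = t + 0 = t)
(978 + k)/(-1335 + C(-60)) = (978 + 1602)/(-1335 - 60) = 2580/(-1395) = 2580*(-1/1395) = -172/93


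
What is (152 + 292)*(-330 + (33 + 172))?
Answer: -55500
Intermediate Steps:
(152 + 292)*(-330 + (33 + 172)) = 444*(-330 + 205) = 444*(-125) = -55500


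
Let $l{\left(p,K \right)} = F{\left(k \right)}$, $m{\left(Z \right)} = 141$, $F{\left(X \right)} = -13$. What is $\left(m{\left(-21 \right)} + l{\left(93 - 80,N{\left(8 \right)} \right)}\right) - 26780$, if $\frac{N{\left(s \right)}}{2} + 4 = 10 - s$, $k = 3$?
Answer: $-26652$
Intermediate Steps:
$N{\left(s \right)} = 12 - 2 s$ ($N{\left(s \right)} = -8 + 2 \left(10 - s\right) = -8 - \left(-20 + 2 s\right) = 12 - 2 s$)
$l{\left(p,K \right)} = -13$
$\left(m{\left(-21 \right)} + l{\left(93 - 80,N{\left(8 \right)} \right)}\right) - 26780 = \left(141 - 13\right) - 26780 = 128 - 26780 = -26652$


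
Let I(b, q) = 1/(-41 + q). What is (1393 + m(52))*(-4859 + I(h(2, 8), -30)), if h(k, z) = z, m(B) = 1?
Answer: -480916060/71 ≈ -6.7735e+6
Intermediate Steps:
(1393 + m(52))*(-4859 + I(h(2, 8), -30)) = (1393 + 1)*(-4859 + 1/(-41 - 30)) = 1394*(-4859 + 1/(-71)) = 1394*(-4859 - 1/71) = 1394*(-344990/71) = -480916060/71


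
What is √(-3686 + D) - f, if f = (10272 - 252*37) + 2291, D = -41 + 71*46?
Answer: -3239 + I*√461 ≈ -3239.0 + 21.471*I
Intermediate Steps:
D = 3225 (D = -41 + 3266 = 3225)
f = 3239 (f = (10272 - 9324) + 2291 = 948 + 2291 = 3239)
√(-3686 + D) - f = √(-3686 + 3225) - 1*3239 = √(-461) - 3239 = I*√461 - 3239 = -3239 + I*√461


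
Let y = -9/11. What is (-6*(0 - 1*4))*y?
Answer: -216/11 ≈ -19.636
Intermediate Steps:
y = -9/11 (y = -9*1/11 = -9/11 ≈ -0.81818)
(-6*(0 - 1*4))*y = -6*(0 - 1*4)*(-9/11) = -6*(0 - 4)*(-9/11) = -6*(-4)*(-9/11) = 24*(-9/11) = -216/11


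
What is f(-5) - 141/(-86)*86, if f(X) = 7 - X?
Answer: 153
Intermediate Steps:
f(-5) - 141/(-86)*86 = (7 - 1*(-5)) - 141/(-86)*86 = (7 + 5) - 141*(-1/86)*86 = 12 + (141/86)*86 = 12 + 141 = 153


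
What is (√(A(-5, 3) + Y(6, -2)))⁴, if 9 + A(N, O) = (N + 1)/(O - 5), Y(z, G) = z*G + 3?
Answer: 256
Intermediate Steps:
Y(z, G) = 3 + G*z (Y(z, G) = G*z + 3 = 3 + G*z)
A(N, O) = -9 + (1 + N)/(-5 + O) (A(N, O) = -9 + (N + 1)/(O - 5) = -9 + (1 + N)/(-5 + O))
(√(A(-5, 3) + Y(6, -2)))⁴ = (√((46 - 5 - 9*3)/(-5 + 3) + (3 - 2*6)))⁴ = (√((46 - 5 - 27)/(-2) + (3 - 12)))⁴ = (√(-½*14 - 9))⁴ = (√(-7 - 9))⁴ = (√(-16))⁴ = (4*I)⁴ = 256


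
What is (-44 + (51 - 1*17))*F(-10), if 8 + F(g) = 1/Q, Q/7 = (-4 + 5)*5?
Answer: 558/7 ≈ 79.714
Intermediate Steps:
Q = 35 (Q = 7*((-4 + 5)*5) = 7*(1*5) = 7*5 = 35)
F(g) = -279/35 (F(g) = -8 + 1/35 = -279/35)
(-44 + (51 - 1*17))*F(-10) = (-44 + (51 - 1*17))*(-279/35) = (-44 + (51 - 17))*(-279/35) = (-44 + 34)*(-279/35) = -10*(-279/35) = 558/7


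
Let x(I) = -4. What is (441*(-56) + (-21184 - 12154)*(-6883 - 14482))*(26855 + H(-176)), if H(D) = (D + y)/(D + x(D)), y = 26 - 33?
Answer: 573839228029157/30 ≈ 1.9128e+13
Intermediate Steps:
y = -7
H(D) = (-7 + D)/(-4 + D) (H(D) = (D - 7)/(D - 4) = (-7 + D)/(-4 + D))
(441*(-56) + (-21184 - 12154)*(-6883 - 14482))*(26855 + H(-176)) = (441*(-56) + (-21184 - 12154)*(-6883 - 14482))*(26855 + (-7 - 176)/(-4 - 176)) = (-24696 - 33338*(-21365))*(26855 - 183/(-180)) = (-24696 + 712266370)*(26855 - 1/180*(-183)) = 712241674*(26855 + 61/60) = 712241674*(1611361/60) = 573839228029157/30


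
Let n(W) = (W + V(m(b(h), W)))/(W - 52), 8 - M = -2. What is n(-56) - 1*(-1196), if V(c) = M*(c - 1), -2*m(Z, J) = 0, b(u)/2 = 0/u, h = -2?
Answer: 21539/18 ≈ 1196.6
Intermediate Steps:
b(u) = 0 (b(u) = 2*(0/u) = 2*0 = 0)
m(Z, J) = 0 (m(Z, J) = -½*0 = 0)
M = 10 (M = 8 - 1*(-2) = 8 + 2 = 10)
V(c) = -10 + 10*c (V(c) = 10*(c - 1) = 10*(-1 + c) = -10 + 10*c)
n(W) = (-10 + W)/(-52 + W) (n(W) = (W + (-10 + 10*0))/(W - 52) = (W + (-10 + 0))/(-52 + W) = (W - 10)/(-52 + W) = (-10 + W)/(-52 + W))
n(-56) - 1*(-1196) = (-10 - 56)/(-52 - 56) - 1*(-1196) = -66/(-108) + 1196 = -1/108*(-66) + 1196 = 11/18 + 1196 = 21539/18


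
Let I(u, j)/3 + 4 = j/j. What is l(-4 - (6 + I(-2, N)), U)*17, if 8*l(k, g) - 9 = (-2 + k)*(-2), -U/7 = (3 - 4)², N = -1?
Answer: 255/8 ≈ 31.875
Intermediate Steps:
I(u, j) = -9 (I(u, j) = -12 + 3*(j/j) = -12 + 3*1 = -12 + 3 = -9)
U = -7 (U = -7*(3 - 4)² = -7*(-1)² = -7*1 = -7)
l(k, g) = 13/8 - k/4 (l(k, g) = 9/8 + ((-2 + k)*(-2))/8 = 9/8 + (4 - 2*k)/8 = 9/8 + (½ - k/4) = 13/8 - k/4)
l(-4 - (6 + I(-2, N)), U)*17 = (13/8 - (-4 - (6 - 9))/4)*17 = (13/8 - (-4 - 1*(-3))/4)*17 = (13/8 - (-4 + 3)/4)*17 = (13/8 - ¼*(-1))*17 = (13/8 + ¼)*17 = (15/8)*17 = 255/8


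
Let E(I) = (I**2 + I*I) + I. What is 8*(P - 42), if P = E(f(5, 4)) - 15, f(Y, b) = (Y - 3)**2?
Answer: -168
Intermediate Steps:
f(Y, b) = (-3 + Y)**2
E(I) = I + 2*I**2 (E(I) = (I**2 + I**2) + I = 2*I**2 + I = I + 2*I**2)
P = 21 (P = (-3 + 5)**2*(1 + 2*(-3 + 5)**2) - 15 = 2**2*(1 + 2*2**2) - 15 = 4*(1 + 2*4) - 15 = 4*(1 + 8) - 15 = 4*9 - 15 = 36 - 15 = 21)
8*(P - 42) = 8*(21 - 42) = 8*(-21) = -168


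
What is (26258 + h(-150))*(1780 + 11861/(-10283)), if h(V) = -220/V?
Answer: 2401674934356/51415 ≈ 4.6712e+7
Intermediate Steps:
(26258 + h(-150))*(1780 + 11861/(-10283)) = (26258 - 220/(-150))*(1780 + 11861/(-10283)) = (26258 - 220*(-1/150))*(1780 + 11861*(-1/10283)) = (26258 + 22/15)*(1780 - 11861/10283) = (393892/15)*(18291879/10283) = 2401674934356/51415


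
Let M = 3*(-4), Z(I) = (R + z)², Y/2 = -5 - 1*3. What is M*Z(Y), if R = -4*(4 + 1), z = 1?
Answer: -4332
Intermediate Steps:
R = -20 (R = -4*5 = -20)
Y = -16 (Y = 2*(-5 - 1*3) = 2*(-5 - 3) = 2*(-8) = -16)
Z(I) = 361 (Z(I) = (-20 + 1)² = (-19)² = 361)
M = -12
M*Z(Y) = -12*361 = -4332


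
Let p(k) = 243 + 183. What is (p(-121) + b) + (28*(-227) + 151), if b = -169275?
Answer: -175054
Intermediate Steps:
p(k) = 426
(p(-121) + b) + (28*(-227) + 151) = (426 - 169275) + (28*(-227) + 151) = -168849 + (-6356 + 151) = -168849 - 6205 = -175054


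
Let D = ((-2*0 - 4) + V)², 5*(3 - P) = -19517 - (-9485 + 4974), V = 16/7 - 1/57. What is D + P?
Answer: 2393745626/796005 ≈ 3007.2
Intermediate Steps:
V = 905/399 (V = 16*(⅐) - 1*1/57 = 16/7 - 1/57 = 905/399 ≈ 2.2682)
P = 15021/5 (P = 3 - (-19517 - (-9485 + 4974))/5 = 3 - (-19517 - 1*(-4511))/5 = 3 - (-19517 + 4511)/5 = 3 - ⅕*(-15006) = 3 + 15006/5 = 15021/5 ≈ 3004.2)
D = 477481/159201 (D = ((-2*0 - 4) + 905/399)² = ((0 - 4) + 905/399)² = (-4 + 905/399)² = (-691/399)² = 477481/159201 ≈ 2.9992)
D + P = 477481/159201 + 15021/5 = 2393745626/796005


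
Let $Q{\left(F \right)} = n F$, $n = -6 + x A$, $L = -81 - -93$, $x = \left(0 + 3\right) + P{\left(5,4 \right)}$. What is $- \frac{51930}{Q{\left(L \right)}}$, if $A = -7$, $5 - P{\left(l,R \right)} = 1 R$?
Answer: $\frac{8655}{68} \approx 127.28$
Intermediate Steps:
$P{\left(l,R \right)} = 5 - R$ ($P{\left(l,R \right)} = 5 - 1 R = 5 - R$)
$x = 4$ ($x = \left(0 + 3\right) + \left(5 - 4\right) = 3 + \left(5 - 4\right) = 3 + 1 = 4$)
$L = 12$ ($L = -81 + 93 = 12$)
$n = -34$ ($n = -6 + 4 \left(-7\right) = -6 - 28 = -34$)
$Q{\left(F \right)} = - 34 F$
$- \frac{51930}{Q{\left(L \right)}} = - \frac{51930}{\left(-34\right) 12} = - \frac{51930}{-408} = \left(-51930\right) \left(- \frac{1}{408}\right) = \frac{8655}{68}$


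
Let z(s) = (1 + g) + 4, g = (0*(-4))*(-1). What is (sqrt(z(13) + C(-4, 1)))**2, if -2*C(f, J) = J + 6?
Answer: 3/2 ≈ 1.5000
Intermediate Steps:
g = 0 (g = 0*(-1) = 0)
C(f, J) = -3 - J/2 (C(f, J) = -(J + 6)/2 = -(6 + J)/2 = -3 - J/2)
z(s) = 5 (z(s) = (1 + 0) + 4 = 1 + 4 = 5)
(sqrt(z(13) + C(-4, 1)))**2 = (sqrt(5 + (-3 - 1/2*1)))**2 = (sqrt(5 + (-3 - 1/2)))**2 = (sqrt(5 - 7/2))**2 = (sqrt(3/2))**2 = (sqrt(6)/2)**2 = 3/2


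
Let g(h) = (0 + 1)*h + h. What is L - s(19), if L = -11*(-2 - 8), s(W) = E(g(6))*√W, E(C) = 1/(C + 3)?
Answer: 110 - √19/15 ≈ 109.71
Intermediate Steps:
g(h) = 2*h (g(h) = 1*h + h = h + h = 2*h)
E(C) = 1/(3 + C)
s(W) = √W/15 (s(W) = √W/(3 + 2*6) = √W/(3 + 12) = √W/15)
L = 110 (L = -11*(-10) = 110)
L - s(19) = 110 - √19/15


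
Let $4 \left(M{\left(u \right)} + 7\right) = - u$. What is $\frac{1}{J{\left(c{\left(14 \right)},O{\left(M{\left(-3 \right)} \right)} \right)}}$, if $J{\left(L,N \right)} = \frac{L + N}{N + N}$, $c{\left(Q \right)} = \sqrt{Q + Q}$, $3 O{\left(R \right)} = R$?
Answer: $- \frac{1250}{3407} - \frac{1200 \sqrt{7}}{3407} \approx -1.2988$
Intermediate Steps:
$M{\left(u \right)} = -7 - \frac{u}{4}$ ($M{\left(u \right)} = -7 + \frac{\left(-1\right) u}{4} = -7 - \frac{u}{4}$)
$O{\left(R \right)} = \frac{R}{3}$
$c{\left(Q \right)} = \sqrt{2} \sqrt{Q}$ ($c{\left(Q \right)} = \sqrt{2 Q} = \sqrt{2} \sqrt{Q}$)
$J{\left(L,N \right)} = \frac{L + N}{2 N}$
$\frac{1}{J{\left(c{\left(14 \right)},O{\left(M{\left(-3 \right)} \right)} \right)}} = \frac{1}{\frac{1}{2} \frac{1}{\frac{1}{3} \left(-7 - - \frac{3}{4}\right)} \left(\sqrt{2} \sqrt{14} + \frac{-7 - - \frac{3}{4}}{3}\right)} = \frac{1}{\frac{1}{2} \frac{1}{\frac{1}{3} \left(-7 + \frac{3}{4}\right)} \left(2 \sqrt{7} + \frac{-7 + \frac{3}{4}}{3}\right)} = \frac{1}{\frac{1}{2} \frac{1}{\frac{1}{3} \left(- \frac{25}{4}\right)} \left(2 \sqrt{7} + \frac{1}{3} \left(- \frac{25}{4}\right)\right)} = \frac{1}{\frac{1}{2} \frac{1}{- \frac{25}{12}} \left(2 \sqrt{7} - \frac{25}{12}\right)} = \frac{1}{\frac{1}{2} \left(- \frac{12}{25}\right) \left(- \frac{25}{12} + 2 \sqrt{7}\right)} = \frac{1}{\frac{1}{2} - \frac{12 \sqrt{7}}{25}}$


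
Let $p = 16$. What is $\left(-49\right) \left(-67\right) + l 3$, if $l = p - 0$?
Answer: $3331$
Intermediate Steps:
$l = 16$ ($l = 16 - 0 = 16 + 0 = 16$)
$\left(-49\right) \left(-67\right) + l 3 = \left(-49\right) \left(-67\right) + 16 \cdot 3 = 3283 + 48 = 3331$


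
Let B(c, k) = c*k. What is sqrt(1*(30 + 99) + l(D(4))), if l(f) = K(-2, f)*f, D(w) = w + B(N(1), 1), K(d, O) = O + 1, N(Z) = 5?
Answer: sqrt(219) ≈ 14.799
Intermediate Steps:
K(d, O) = 1 + O
D(w) = 5 + w (D(w) = w + 5*1 = w + 5 = 5 + w)
l(f) = f*(1 + f) (l(f) = (1 + f)*f = f*(1 + f))
sqrt(1*(30 + 99) + l(D(4))) = sqrt(1*(30 + 99) + (5 + 4)*(1 + (5 + 4))) = sqrt(1*129 + 9*(1 + 9)) = sqrt(129 + 9*10) = sqrt(129 + 90) = sqrt(219)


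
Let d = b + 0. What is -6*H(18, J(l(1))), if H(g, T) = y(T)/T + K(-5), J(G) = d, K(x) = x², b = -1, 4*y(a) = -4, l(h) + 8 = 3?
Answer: -156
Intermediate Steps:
l(h) = -5 (l(h) = -8 + 3 = -5)
y(a) = -1 (y(a) = (¼)*(-4) = -1)
d = -1 (d = -1 + 0 = -1)
J(G) = -1
H(g, T) = 25 - 1/T (H(g, T) = -1/T + (-5)² = -1/T + 25 = 25 - 1/T)
-6*H(18, J(l(1))) = -6*(25 - 1/(-1)) = -6*(25 - 1*(-1)) = -6*(25 + 1) = -6*26 = -156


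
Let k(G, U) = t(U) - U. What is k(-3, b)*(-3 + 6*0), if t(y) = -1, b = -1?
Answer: 0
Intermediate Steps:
k(G, U) = -1 - U
k(-3, b)*(-3 + 6*0) = (-1 - 1*(-1))*(-3 + 6*0) = (-1 + 1)*(-3 + 0) = 0*(-3) = 0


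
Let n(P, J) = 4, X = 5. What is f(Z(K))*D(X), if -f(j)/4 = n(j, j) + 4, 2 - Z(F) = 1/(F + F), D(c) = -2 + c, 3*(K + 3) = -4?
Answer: -96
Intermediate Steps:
K = -13/3 (K = -3 + (⅓)*(-4) = -3 - 4/3 = -13/3 ≈ -4.3333)
Z(F) = 2 - 1/(2*F) (Z(F) = 2 - 1/(F + F) = 2 - 1/(2*F))
f(j) = -32 (f(j) = -4*(4 + 4) = -4*8 = -32)
f(Z(K))*D(X) = -32*(-2 + 5) = -32*3 = -96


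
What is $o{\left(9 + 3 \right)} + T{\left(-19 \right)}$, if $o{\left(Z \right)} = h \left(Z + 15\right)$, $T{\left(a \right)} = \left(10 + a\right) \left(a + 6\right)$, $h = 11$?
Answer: $414$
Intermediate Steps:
$T{\left(a \right)} = \left(6 + a\right) \left(10 + a\right)$ ($T{\left(a \right)} = \left(10 + a\right) \left(6 + a\right) = \left(6 + a\right) \left(10 + a\right)$)
$o{\left(Z \right)} = 165 + 11 Z$ ($o{\left(Z \right)} = 11 \left(Z + 15\right) = 11 \left(15 + Z\right) = 165 + 11 Z$)
$o{\left(9 + 3 \right)} + T{\left(-19 \right)} = \left(165 + 11 \left(9 + 3\right)\right) + \left(60 + \left(-19\right)^{2} + 16 \left(-19\right)\right) = \left(165 + 11 \cdot 12\right) + \left(60 + 361 - 304\right) = \left(165 + 132\right) + 117 = 297 + 117 = 414$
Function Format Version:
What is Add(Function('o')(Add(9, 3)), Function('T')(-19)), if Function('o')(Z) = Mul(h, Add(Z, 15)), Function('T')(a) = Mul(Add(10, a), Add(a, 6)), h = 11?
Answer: 414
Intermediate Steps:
Function('T')(a) = Mul(Add(6, a), Add(10, a)) (Function('T')(a) = Mul(Add(10, a), Add(6, a)) = Mul(Add(6, a), Add(10, a)))
Function('o')(Z) = Add(165, Mul(11, Z)) (Function('o')(Z) = Mul(11, Add(Z, 15)) = Mul(11, Add(15, Z)) = Add(165, Mul(11, Z)))
Add(Function('o')(Add(9, 3)), Function('T')(-19)) = Add(Add(165, Mul(11, Add(9, 3))), Add(60, Pow(-19, 2), Mul(16, -19))) = Add(Add(165, Mul(11, 12)), Add(60, 361, -304)) = Add(Add(165, 132), 117) = Add(297, 117) = 414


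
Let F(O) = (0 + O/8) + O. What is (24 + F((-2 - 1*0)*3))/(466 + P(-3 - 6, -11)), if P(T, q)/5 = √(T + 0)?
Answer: 16077/434762 - 1035*I/869524 ≈ 0.036979 - 0.0011903*I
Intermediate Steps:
P(T, q) = 5*√T (P(T, q) = 5*√(T + 0) = 5*√T)
F(O) = 9*O/8 (F(O) = (0 + O*(⅛)) + O = (0 + O/8) + O = O/8 + O = 9*O/8)
(24 + F((-2 - 1*0)*3))/(466 + P(-3 - 6, -11)) = (24 + 9*((-2 - 1*0)*3)/8)/(466 + 5*√(-3 - 6)) = (24 + 9*((-2 + 0)*3)/8)/(466 + 5*√(-9)) = (24 + 9*(-2*3)/8)/(466 + 5*(3*I)) = (24 + (9/8)*(-6))/(466 + 15*I) = (24 - 27/4)*((466 - 15*I)/217381) = 69*((466 - 15*I)/217381)/4 = 69*(466 - 15*I)/869524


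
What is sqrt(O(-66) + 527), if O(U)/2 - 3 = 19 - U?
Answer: sqrt(703) ≈ 26.514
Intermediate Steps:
O(U) = 44 - 2*U (O(U) = 6 + 2*(19 - U) = 6 + (38 - 2*U) = 44 - 2*U)
sqrt(O(-66) + 527) = sqrt((44 - 2*(-66)) + 527) = sqrt((44 + 132) + 527) = sqrt(176 + 527) = sqrt(703)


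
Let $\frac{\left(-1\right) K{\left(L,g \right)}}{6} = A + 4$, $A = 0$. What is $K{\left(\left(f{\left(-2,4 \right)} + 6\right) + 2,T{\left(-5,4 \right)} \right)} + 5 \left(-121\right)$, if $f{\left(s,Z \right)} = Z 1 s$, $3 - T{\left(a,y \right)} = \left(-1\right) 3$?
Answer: $-629$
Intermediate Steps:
$T{\left(a,y \right)} = 6$ ($T{\left(a,y \right)} = 3 - \left(-1\right) 3 = 3 - -3 = 3 + 3 = 6$)
$f{\left(s,Z \right)} = Z s$
$K{\left(L,g \right)} = -24$ ($K{\left(L,g \right)} = - 6 \left(0 + 4\right) = \left(-6\right) 4 = -24$)
$K{\left(\left(f{\left(-2,4 \right)} + 6\right) + 2,T{\left(-5,4 \right)} \right)} + 5 \left(-121\right) = -24 + 5 \left(-121\right) = -24 - 605 = -629$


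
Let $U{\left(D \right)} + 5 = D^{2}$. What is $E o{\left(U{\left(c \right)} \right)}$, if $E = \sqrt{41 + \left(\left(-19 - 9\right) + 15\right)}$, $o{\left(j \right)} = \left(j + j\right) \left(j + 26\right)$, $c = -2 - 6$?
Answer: $20060 \sqrt{7} \approx 53074.0$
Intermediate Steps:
$c = -8$
$U{\left(D \right)} = -5 + D^{2}$
$o{\left(j \right)} = 2 j \left(26 + j\right)$
$E = 2 \sqrt{7}$ ($E = \sqrt{41 + \left(-28 + 15\right)} = \sqrt{41 - 13} = \sqrt{28} = 2 \sqrt{7} \approx 5.2915$)
$E o{\left(U{\left(c \right)} \right)} = 2 \sqrt{7} \cdot 2 \left(-5 + \left(-8\right)^{2}\right) \left(26 - \left(5 - \left(-8\right)^{2}\right)\right) = 2 \sqrt{7} \cdot 2 \left(-5 + 64\right) \left(26 + \left(-5 + 64\right)\right) = 2 \sqrt{7} \cdot 2 \cdot 59 \left(26 + 59\right) = 2 \sqrt{7} \cdot 2 \cdot 59 \cdot 85 = 2 \sqrt{7} \cdot 10030 = 20060 \sqrt{7}$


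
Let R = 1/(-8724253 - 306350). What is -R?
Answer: 1/9030603 ≈ 1.1073e-7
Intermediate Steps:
R = -1/9030603 (R = 1/(-9030603) = -1/9030603 ≈ -1.1073e-7)
-R = -1*(-1/9030603) = 1/9030603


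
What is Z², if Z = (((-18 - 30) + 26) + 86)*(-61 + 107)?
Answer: 8667136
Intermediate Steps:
Z = 2944 (Z = ((-48 + 26) + 86)*46 = (-22 + 86)*46 = 64*46 = 2944)
Z² = 2944² = 8667136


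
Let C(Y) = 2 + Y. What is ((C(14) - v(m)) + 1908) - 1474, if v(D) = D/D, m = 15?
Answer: 449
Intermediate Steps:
v(D) = 1
((C(14) - v(m)) + 1908) - 1474 = (((2 + 14) - 1*1) + 1908) - 1474 = ((16 - 1) + 1908) - 1474 = (15 + 1908) - 1474 = 1923 - 1474 = 449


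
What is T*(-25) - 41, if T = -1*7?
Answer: 134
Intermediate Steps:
T = -7
T*(-25) - 41 = -7*(-25) - 41 = 175 - 41 = 134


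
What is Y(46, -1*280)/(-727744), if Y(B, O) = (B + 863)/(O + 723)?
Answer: -909/322390592 ≈ -2.8196e-6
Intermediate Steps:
Y(B, O) = (863 + B)/(723 + O)
Y(46, -1*280)/(-727744) = ((863 + 46)/(723 - 1*280))/(-727744) = (909/(723 - 280))*(-1/727744) = (909/443)*(-1/727744) = -909/322390592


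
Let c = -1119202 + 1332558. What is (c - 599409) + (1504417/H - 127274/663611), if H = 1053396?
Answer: -269867621877435385/699045172956 ≈ -3.8605e+5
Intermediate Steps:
c = 213356
(c - 599409) + (1504417/H - 127274/663611) = (213356 - 599409) + (1504417/1053396 - 127274/663611) = -386053 + (1504417*(1/1053396) - 127274*1/663611) = -386053 + (1504417/1053396 - 127274/663611) = -386053 + 864277747283/699045172956 = -269867621877435385/699045172956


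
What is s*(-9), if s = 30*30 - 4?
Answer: -8064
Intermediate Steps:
s = 896 (s = 900 - 4 = 896)
s*(-9) = 896*(-9) = -8064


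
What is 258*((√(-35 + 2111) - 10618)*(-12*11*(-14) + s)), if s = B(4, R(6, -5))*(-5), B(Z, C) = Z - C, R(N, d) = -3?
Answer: -4966611972 + 935508*√519 ≈ -4.9453e+9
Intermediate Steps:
s = -35 (s = (4 - 1*(-3))*(-5) = (4 + 3)*(-5) = 7*(-5) = -35)
258*((√(-35 + 2111) - 10618)*(-12*11*(-14) + s)) = 258*((√(-35 + 2111) - 10618)*(-12*11*(-14) - 35)) = 258*((√2076 - 10618)*(-132*(-14) - 35)) = 258*((2*√519 - 10618)*(1848 - 35)) = 258*((-10618 + 2*√519)*1813) = 258*(-19250434 + 3626*√519) = -4966611972 + 935508*√519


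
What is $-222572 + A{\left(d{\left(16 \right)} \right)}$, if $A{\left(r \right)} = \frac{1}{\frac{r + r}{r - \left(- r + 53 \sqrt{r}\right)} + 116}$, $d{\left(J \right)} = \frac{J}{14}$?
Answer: $- \frac{14697946531749}{66036820} + \frac{53 \sqrt{14}}{66036820} \approx -2.2257 \cdot 10^{5}$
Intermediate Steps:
$d{\left(J \right)} = \frac{J}{14}$ ($d{\left(J \right)} = J \frac{1}{14} = \frac{J}{14}$)
$A{\left(r \right)} = \frac{1}{116 + \frac{2 r}{- 53 \sqrt{r} + 2 r}}$ ($A{\left(r \right)} = \frac{1}{\frac{2 r}{r - \left(- r + 53 \sqrt{r}\right)} + 116} = \frac{1}{\frac{2 r}{- 53 \sqrt{r} + 2 r} + 116} = \frac{1}{116 + \frac{2 r}{- 53 \sqrt{r} + 2 r}}$)
$-222572 + A{\left(d{\left(16 \right)} \right)} = -222572 + \frac{- 2 \cdot \frac{1}{14} \cdot 16 + 53 \sqrt{\frac{1}{14} \cdot 16}}{2 \left(- 117 \cdot \frac{1}{14} \cdot 16 + 3074 \sqrt{\frac{1}{14} \cdot 16}\right)} = -222572 + \frac{\left(-2\right) \frac{8}{7} + 53 \sqrt{\frac{8}{7}}}{2 \left(\left(-117\right) \frac{8}{7} + 3074 \sqrt{\frac{8}{7}}\right)} = -222572 + \frac{- \frac{16}{7} + 53 \frac{2 \sqrt{14}}{7}}{2 \left(- \frac{936}{7} + 3074 \frac{2 \sqrt{14}}{7}\right)} = -222572 + \frac{- \frac{16}{7} + \frac{106 \sqrt{14}}{7}}{2 \left(- \frac{936}{7} + \frac{6148 \sqrt{14}}{7}\right)}$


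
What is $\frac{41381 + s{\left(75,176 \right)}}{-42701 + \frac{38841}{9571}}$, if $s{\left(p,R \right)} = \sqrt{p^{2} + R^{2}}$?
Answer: $- \frac{396057551}{408652430} - \frac{9571 \sqrt{36601}}{408652430} \approx -0.97366$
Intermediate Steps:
$s{\left(p,R \right)} = \sqrt{R^{2} + p^{2}}$
$\frac{41381 + s{\left(75,176 \right)}}{-42701 + \frac{38841}{9571}} = \frac{41381 + \sqrt{176^{2} + 75^{2}}}{-42701 + \frac{38841}{9571}} = \frac{41381 + \sqrt{30976 + 5625}}{-42701 + 38841 \cdot \frac{1}{9571}} = \frac{41381 + \sqrt{36601}}{-42701 + \frac{38841}{9571}} = \frac{41381 + \sqrt{36601}}{- \frac{408652430}{9571}} = \left(41381 + \sqrt{36601}\right) \left(- \frac{9571}{408652430}\right) = - \frac{396057551}{408652430} - \frac{9571 \sqrt{36601}}{408652430}$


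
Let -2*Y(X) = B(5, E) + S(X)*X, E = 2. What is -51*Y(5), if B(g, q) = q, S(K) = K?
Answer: 1377/2 ≈ 688.50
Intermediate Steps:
Y(X) = -1 - X**2/2 (Y(X) = -(2 + X*X)/2 = -(2 + X**2)/2 = -1 - X**2/2)
-51*Y(5) = -51*(-1 - 1/2*5**2) = -51*(-1 - 1/2*25) = -51*(-1 - 25/2) = -51*(-27/2) = 1377/2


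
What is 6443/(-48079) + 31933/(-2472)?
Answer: -1551233803/118851288 ≈ -13.052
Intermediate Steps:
6443/(-48079) + 31933/(-2472) = 6443*(-1/48079) + 31933*(-1/2472) = -6443/48079 - 31933/2472 = -1551233803/118851288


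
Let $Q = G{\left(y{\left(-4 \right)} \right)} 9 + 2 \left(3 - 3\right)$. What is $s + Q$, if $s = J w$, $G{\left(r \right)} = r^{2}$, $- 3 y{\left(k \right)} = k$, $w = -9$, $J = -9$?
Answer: $97$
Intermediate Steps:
$y{\left(k \right)} = - \frac{k}{3}$
$s = 81$ ($s = \left(-9\right) \left(-9\right) = 81$)
$Q = 16$ ($Q = \left(\left(- \frac{1}{3}\right) \left(-4\right)\right)^{2} \cdot 9 + 2 \left(3 - 3\right) = \left(\frac{4}{3}\right)^{2} \cdot 9 + 2 \cdot 0 = \frac{16}{9} \cdot 9 + 0 = 16 + 0 = 16$)
$s + Q = 81 + 16 = 97$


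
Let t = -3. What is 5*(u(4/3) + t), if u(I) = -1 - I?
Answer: -80/3 ≈ -26.667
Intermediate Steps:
5*(u(4/3) + t) = 5*((-1 - 4/3) - 3) = 5*(-7/3 - 3) = 5*(-16/3) = -80/3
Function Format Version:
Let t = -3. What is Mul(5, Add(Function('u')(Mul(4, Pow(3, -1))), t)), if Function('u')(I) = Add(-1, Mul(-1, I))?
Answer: Rational(-80, 3) ≈ -26.667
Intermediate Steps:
Mul(5, Add(Function('u')(Mul(4, Pow(3, -1))), t)) = Mul(5, Add(Add(-1, Mul(-1, Mul(4, Pow(3, -1)))), -3)) = Mul(5, Add(Add(-1, Mul(-1, Mul(4, Rational(1, 3)))), -3)) = Mul(5, Add(Add(-1, Mul(-1, Rational(4, 3))), -3)) = Mul(5, Add(Add(-1, Rational(-4, 3)), -3)) = Mul(5, Add(Rational(-7, 3), -3)) = Mul(5, Rational(-16, 3)) = Rational(-80, 3)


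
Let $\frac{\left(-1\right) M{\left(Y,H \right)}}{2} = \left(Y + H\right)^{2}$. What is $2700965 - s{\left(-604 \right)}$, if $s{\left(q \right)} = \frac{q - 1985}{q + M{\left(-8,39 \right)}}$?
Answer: $\frac{2274211667}{842} \approx 2.701 \cdot 10^{6}$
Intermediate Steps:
$M{\left(Y,H \right)} = - 2 \left(H + Y\right)^{2}$ ($M{\left(Y,H \right)} = - 2 \left(Y + H\right)^{2} = - 2 \left(H + Y\right)^{2}$)
$s{\left(q \right)} = \frac{-1985 + q}{-1922 + q}$ ($s{\left(q \right)} = \frac{q - 1985}{q - 2 \left(39 - 8\right)^{2}} = \frac{-1985 + q}{q - 2 \cdot 31^{2}} = \frac{-1985 + q}{q - 1922} = \frac{-1985 + q}{-1922 + q}$)
$2700965 - s{\left(-604 \right)} = 2700965 - \frac{-1985 - 604}{-1922 - 604} = 2700965 - \frac{1}{-2526} \left(-2589\right) = 2700965 - \left(- \frac{1}{2526}\right) \left(-2589\right) = 2700965 - \frac{863}{842} = \frac{2274211667}{842}$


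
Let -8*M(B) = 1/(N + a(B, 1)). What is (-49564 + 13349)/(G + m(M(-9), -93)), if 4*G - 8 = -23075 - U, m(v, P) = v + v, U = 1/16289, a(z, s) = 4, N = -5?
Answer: 471924908/75144415 ≈ 6.2802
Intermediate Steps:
U = 1/16289 ≈ 6.1391e-5
M(B) = 1/8 (M(B) = -1/(8*(-5 + 4)) = -1/8/(-1) = -1/8*(-1) = 1/8)
m(v, P) = 2*v
G = -93934591/16289 (G = 2 + (-23075 - 1*1/16289)/4 = 2 + (-23075 - 1/16289)/4 = 2 + (1/4)*(-375868676/16289) = 2 - 93967169/16289 = -93934591/16289 ≈ -5766.8)
(-49564 + 13349)/(G + m(M(-9), -93)) = (-49564 + 13349)/(-93934591/16289 + 2*(1/8)) = -36215/(-93934591/16289 + 1/4) = -36215/(-375722075/65156) = -36215*(-65156/375722075) = 471924908/75144415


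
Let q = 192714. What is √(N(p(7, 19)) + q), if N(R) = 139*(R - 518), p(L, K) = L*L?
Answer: √127523 ≈ 357.10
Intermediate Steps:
p(L, K) = L²
N(R) = -72002 + 139*R (N(R) = 139*(-518 + R) = -72002 + 139*R)
√(N(p(7, 19)) + q) = √((-72002 + 139*7²) + 192714) = √((-72002 + 139*49) + 192714) = √((-72002 + 6811) + 192714) = √(-65191 + 192714) = √127523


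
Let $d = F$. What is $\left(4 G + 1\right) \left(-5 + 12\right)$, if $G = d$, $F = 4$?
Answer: $119$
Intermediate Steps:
$d = 4$
$G = 4$
$\left(4 G + 1\right) \left(-5 + 12\right) = \left(4 \cdot 4 + 1\right) \left(-5 + 12\right) = \left(16 + 1\right) 7 = 17 \cdot 7 = 119$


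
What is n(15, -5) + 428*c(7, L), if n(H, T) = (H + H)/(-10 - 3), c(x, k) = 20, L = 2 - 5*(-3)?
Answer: 111250/13 ≈ 8557.7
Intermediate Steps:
L = 17 (L = 2 + 15 = 17)
n(H, T) = -2*H/13 (n(H, T) = (2*H)/(-13) = (2*H)*(-1/13) = -2*H/13)
n(15, -5) + 428*c(7, L) = -2/13*15 + 428*20 = -30/13 + 8560 = 111250/13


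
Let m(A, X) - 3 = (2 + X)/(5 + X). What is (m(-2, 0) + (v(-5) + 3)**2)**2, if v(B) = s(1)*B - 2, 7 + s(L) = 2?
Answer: 11539609/25 ≈ 4.6158e+5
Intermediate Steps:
m(A, X) = 3 + (2 + X)/(5 + X)
s(L) = -5 (s(L) = -7 + 2 = -5)
v(B) = -2 - 5*B (v(B) = -5*B - 2 = -2 - 5*B)
(m(-2, 0) + (v(-5) + 3)**2)**2 = ((17 + 4*0)/(5 + 0) + ((-2 - 5*(-5)) + 3)**2)**2 = ((17 + 0)/5 + ((-2 + 25) + 3)**2)**2 = ((1/5)*17 + (23 + 3)**2)**2 = (17/5 + 26**2)**2 = (17/5 + 676)**2 = (3397/5)**2 = 11539609/25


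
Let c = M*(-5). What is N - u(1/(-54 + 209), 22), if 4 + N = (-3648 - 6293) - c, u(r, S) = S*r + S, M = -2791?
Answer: -3707932/155 ≈ -23922.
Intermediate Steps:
u(r, S) = S + S*r
c = 13955 (c = -2791*(-5) = 13955)
N = -23900 (N = -4 + ((-3648 - 6293) - 1*13955) = -4 + (-9941 - 13955) = -4 - 23896 = -23900)
N - u(1/(-54 + 209), 22) = -23900 - 22*(1 + 1/(-54 + 209)) = -23900 - 22*(1 + 1/155) = -23900 - 22*156/155 = -23900 - 1*3432/155 = -23900 - 3432/155 = -3707932/155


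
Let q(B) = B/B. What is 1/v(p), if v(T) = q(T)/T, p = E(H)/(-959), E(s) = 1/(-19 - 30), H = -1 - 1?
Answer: 1/46991 ≈ 2.1281e-5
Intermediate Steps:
H = -2
E(s) = -1/49 (E(s) = 1/(-49) = -1/49)
q(B) = 1
p = 1/46991 (p = -1/49/(-959) = -1/49*(-1/959) = 1/46991 ≈ 2.1281e-5)
v(T) = 1/T
1/v(p) = 1/(1/(1/46991)) = 1/46991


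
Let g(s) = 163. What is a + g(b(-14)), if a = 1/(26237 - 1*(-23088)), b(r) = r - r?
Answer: 8039976/49325 ≈ 163.00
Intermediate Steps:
b(r) = 0
a = 1/49325 (a = 1/(26237 + 23088) = 1/49325 ≈ 2.0274e-5)
a + g(b(-14)) = 1/49325 + 163 = 8039976/49325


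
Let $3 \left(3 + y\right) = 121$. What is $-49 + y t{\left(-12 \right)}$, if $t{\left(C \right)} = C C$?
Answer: $5327$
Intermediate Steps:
$y = \frac{112}{3}$ ($y = -3 + \frac{1}{3} \cdot 121 = -3 + \frac{121}{3} = \frac{112}{3} \approx 37.333$)
$t{\left(C \right)} = C^{2}$
$-49 + y t{\left(-12 \right)} = -49 + \frac{112 \left(-12\right)^{2}}{3} = -49 + \frac{112}{3} \cdot 144 = -49 + 5376 = 5327$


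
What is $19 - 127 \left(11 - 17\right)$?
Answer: $781$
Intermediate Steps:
$19 - 127 \left(11 - 17\right) = 19 - -762 = 19 + 762 = 781$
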